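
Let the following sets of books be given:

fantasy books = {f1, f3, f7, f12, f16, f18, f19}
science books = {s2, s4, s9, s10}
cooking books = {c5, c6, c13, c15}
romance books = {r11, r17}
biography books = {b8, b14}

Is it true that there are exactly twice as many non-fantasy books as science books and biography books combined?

True

There are 12 non-fantasy books.
science books: 4; biography books: 2; combined: 4 + 2 = 6.
The claim requires 12 = 2 × 6 = 12, which holds.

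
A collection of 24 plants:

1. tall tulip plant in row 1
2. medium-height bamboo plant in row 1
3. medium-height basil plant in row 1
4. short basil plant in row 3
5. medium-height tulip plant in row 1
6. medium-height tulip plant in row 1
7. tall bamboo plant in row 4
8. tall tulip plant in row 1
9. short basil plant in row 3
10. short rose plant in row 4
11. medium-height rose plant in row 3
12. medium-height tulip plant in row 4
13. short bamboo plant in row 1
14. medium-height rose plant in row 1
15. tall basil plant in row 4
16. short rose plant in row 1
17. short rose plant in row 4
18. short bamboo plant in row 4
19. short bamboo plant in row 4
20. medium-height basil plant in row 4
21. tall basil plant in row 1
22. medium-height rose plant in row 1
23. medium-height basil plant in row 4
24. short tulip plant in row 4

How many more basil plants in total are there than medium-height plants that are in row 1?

1

basil plants: 7.
medium-height plants in row 1: 6.
7 − 6 = 1.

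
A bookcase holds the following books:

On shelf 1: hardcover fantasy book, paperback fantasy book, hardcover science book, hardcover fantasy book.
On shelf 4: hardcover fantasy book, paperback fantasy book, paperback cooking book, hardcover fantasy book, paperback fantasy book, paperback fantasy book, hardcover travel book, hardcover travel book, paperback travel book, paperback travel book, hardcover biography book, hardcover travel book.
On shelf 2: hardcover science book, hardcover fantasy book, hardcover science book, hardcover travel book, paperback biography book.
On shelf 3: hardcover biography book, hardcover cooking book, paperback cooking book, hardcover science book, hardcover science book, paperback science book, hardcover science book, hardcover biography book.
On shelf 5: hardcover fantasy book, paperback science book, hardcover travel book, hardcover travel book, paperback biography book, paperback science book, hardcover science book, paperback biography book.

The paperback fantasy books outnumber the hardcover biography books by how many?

paperback fantasy books: 4.
hardcover biography books: 3.
4 − 3 = 1.

1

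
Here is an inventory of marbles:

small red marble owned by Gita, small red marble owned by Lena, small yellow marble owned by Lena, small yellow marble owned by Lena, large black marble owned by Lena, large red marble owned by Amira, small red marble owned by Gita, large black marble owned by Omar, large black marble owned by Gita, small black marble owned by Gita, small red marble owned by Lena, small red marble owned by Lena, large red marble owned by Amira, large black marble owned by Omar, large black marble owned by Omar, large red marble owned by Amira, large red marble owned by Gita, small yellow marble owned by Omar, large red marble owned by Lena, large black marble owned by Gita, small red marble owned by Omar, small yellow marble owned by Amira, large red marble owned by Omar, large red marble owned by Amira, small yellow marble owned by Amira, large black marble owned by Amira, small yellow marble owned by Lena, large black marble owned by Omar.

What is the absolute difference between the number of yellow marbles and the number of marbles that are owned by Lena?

yellow marbles: 6. marbles owned by Lena: 8.
|6 − 8| = 8 − 6 = 2.

2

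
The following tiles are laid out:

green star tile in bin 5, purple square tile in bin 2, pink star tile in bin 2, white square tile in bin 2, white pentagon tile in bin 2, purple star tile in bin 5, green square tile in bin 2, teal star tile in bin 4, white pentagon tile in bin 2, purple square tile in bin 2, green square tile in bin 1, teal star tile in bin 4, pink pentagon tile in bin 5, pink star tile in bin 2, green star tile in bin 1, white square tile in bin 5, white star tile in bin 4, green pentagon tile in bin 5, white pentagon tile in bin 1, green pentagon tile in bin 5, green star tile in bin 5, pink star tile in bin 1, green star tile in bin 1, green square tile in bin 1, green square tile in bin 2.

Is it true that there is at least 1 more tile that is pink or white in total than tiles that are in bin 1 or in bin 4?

tiles that are pink or white: 10.
tiles in bin 1 or in bin 4: 9.
The claim requires 10 − 9 = 1 ≥ 1, which holds.

True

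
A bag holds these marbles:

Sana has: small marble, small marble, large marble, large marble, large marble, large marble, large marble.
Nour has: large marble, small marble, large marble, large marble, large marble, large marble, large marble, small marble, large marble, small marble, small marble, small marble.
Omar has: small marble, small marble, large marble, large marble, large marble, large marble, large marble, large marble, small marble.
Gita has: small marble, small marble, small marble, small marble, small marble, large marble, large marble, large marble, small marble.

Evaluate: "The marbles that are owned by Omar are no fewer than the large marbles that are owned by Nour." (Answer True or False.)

Count of marbles owned by Omar: 9.
Count of large marbles owned by Nour: 7.
The claim requires 9 ≥ 7, which holds.

True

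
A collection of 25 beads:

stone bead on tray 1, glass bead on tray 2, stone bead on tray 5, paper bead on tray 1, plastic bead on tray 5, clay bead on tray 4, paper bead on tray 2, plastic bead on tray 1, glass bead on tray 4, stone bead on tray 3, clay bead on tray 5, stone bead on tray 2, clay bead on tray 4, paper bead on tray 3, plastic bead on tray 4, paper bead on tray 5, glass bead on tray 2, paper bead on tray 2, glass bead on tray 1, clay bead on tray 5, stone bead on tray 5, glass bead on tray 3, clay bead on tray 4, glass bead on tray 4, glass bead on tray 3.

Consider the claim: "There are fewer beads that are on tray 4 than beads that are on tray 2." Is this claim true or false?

False

|beads on tray 4| = 6.
|beads on tray 2| = 5.
The claim requires 6 < 5, which does not hold.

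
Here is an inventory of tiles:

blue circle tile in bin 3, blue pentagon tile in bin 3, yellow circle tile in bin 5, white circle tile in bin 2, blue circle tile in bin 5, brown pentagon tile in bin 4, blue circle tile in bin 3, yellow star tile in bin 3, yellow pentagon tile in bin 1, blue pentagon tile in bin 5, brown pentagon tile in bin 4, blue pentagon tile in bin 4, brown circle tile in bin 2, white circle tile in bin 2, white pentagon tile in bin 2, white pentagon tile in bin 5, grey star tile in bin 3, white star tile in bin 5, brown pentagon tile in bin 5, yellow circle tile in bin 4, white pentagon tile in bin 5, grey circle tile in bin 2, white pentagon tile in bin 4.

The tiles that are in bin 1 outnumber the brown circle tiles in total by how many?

0

tiles in bin 1: 1.
brown circle tiles: 1.
1 − 1 = 0.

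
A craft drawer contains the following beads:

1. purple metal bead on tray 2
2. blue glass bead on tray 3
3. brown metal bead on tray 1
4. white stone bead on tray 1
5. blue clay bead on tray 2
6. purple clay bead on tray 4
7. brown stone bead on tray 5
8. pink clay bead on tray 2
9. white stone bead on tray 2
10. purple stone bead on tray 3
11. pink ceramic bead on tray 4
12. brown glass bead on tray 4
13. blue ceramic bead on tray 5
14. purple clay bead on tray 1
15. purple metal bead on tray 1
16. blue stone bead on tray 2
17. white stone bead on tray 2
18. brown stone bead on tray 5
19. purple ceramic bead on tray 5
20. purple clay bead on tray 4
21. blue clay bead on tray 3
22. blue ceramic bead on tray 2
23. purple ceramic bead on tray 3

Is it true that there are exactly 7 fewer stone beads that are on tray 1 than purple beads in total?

True

stone beads on tray 1: 1.
purple beads: 8.
The claim requires 8 − 1 (= 7) to equal 7, which holds.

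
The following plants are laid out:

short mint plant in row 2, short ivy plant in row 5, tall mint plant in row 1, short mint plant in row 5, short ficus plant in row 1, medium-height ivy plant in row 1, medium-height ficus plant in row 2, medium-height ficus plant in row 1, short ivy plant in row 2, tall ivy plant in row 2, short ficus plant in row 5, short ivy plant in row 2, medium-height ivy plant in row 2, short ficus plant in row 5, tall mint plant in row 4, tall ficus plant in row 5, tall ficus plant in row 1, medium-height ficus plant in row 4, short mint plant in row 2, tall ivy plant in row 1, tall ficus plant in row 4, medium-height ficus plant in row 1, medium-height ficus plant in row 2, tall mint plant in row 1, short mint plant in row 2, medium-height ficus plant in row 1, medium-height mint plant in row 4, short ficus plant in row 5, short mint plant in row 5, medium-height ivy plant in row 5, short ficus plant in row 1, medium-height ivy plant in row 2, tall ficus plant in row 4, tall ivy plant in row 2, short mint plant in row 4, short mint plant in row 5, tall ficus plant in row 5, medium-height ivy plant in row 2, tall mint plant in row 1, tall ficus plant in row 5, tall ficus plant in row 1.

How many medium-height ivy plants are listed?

5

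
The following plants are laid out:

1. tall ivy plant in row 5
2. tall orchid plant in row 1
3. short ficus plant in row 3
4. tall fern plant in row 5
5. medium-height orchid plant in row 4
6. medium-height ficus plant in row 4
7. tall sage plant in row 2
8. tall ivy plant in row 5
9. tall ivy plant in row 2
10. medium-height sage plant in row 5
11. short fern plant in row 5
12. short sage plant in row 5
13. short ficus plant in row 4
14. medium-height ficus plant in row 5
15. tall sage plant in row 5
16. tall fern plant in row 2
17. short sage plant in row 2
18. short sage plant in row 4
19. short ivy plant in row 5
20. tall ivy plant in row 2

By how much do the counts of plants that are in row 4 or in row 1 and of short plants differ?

2

plants in row 4 or in row 1: 5. short plants: 7.
|5 − 7| = 7 − 5 = 2.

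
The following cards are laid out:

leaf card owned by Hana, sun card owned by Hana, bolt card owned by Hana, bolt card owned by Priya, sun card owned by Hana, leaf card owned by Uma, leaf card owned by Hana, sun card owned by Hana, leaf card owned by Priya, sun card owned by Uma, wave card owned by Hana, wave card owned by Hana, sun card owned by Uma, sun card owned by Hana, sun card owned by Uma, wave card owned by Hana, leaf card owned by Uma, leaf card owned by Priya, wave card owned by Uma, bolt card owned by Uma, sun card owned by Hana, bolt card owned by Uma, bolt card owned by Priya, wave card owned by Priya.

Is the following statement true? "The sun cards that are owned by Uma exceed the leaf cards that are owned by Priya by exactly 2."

False

|sun cards owned by Uma| = 3.
|leaf cards owned by Priya| = 2.
The claim requires 3 − 2 (= 1) to equal 2, which does not hold.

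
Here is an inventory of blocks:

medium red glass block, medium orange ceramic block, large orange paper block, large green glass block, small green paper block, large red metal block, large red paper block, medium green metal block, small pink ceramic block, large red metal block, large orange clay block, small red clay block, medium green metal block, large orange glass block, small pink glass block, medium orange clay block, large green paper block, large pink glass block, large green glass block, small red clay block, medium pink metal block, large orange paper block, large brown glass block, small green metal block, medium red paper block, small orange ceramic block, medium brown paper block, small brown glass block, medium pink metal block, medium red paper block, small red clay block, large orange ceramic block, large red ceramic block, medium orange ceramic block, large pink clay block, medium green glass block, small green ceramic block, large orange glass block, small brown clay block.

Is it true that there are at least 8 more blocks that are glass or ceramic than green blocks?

blocks that are glass or ceramic: 17.
green blocks: 9.
The claim requires 17 − 9 = 8 ≥ 8, which holds.

True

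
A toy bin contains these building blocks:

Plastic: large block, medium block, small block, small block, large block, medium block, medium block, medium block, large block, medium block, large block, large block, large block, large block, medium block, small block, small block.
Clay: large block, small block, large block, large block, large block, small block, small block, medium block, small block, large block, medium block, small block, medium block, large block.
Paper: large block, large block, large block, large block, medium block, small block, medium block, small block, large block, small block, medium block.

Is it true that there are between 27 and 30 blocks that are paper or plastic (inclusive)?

blocks that are paper or plastic: 28.
The claim requires 27 ≤ 28 ≤ 30, which holds.

True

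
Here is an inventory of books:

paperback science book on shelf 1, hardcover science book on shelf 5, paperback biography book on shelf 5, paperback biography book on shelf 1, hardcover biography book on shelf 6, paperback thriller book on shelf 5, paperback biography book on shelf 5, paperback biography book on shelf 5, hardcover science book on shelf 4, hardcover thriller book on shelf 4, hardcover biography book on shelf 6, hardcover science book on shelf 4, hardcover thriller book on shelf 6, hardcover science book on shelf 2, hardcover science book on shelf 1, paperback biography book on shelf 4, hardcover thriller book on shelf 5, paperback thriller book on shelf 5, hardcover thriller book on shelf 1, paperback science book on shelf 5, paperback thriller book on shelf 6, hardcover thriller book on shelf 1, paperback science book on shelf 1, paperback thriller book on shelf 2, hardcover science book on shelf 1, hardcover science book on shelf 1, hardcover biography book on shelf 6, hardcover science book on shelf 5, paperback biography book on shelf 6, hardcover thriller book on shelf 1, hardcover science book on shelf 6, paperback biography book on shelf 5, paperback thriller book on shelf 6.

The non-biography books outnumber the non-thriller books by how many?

1

non-biography books: 23.
non-thriller books: 22.
23 − 22 = 1.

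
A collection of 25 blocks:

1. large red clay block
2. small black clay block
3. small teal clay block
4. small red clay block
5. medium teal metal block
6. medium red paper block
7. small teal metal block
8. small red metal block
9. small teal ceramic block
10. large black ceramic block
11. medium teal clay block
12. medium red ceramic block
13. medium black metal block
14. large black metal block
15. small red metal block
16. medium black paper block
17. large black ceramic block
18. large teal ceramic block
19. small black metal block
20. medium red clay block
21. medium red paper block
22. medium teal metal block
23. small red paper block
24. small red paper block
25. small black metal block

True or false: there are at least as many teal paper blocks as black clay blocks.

|teal paper blocks| = 0.
|black clay blocks| = 1.
The claim requires 0 ≥ 1, which does not hold.

False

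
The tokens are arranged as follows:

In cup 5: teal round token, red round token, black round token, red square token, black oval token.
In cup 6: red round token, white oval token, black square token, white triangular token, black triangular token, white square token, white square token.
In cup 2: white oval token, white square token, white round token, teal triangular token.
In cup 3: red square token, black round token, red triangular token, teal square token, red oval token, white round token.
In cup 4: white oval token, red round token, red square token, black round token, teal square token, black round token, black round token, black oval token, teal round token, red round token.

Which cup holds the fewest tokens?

cup 2

Counts by cup: cup 4→10, cup 6→7, cup 3→6, cup 5→5, cup 2→4.
The minimum is 4, held uniquely by cup 2.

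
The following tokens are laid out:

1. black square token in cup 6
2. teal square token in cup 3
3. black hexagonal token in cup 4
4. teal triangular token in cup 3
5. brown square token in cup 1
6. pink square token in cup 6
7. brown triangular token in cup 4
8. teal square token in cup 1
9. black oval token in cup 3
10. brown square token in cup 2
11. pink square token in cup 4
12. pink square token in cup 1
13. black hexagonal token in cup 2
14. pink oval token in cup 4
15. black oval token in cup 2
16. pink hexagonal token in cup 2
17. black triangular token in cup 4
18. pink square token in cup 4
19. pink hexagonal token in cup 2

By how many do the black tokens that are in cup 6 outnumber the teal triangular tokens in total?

black tokens in cup 6: 1.
teal triangular tokens: 1.
1 − 1 = 0.

0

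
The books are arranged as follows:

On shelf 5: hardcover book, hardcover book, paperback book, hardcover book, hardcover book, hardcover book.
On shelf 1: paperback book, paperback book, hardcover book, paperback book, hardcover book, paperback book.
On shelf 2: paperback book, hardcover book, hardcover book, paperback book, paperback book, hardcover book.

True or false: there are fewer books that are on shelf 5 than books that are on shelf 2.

There are 6 books on shelf 5.
There are 6 books on shelf 2.
The claim requires 6 < 6, which does not hold.

False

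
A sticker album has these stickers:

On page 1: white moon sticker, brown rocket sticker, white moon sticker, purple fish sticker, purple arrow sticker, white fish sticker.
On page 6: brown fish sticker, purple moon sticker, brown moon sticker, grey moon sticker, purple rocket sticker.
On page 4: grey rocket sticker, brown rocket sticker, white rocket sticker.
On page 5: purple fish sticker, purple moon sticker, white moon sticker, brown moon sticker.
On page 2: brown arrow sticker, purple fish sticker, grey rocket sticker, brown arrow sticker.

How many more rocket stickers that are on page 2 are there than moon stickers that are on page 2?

1

rocket stickers on page 2: 1.
moon stickers on page 2: 0.
1 − 0 = 1.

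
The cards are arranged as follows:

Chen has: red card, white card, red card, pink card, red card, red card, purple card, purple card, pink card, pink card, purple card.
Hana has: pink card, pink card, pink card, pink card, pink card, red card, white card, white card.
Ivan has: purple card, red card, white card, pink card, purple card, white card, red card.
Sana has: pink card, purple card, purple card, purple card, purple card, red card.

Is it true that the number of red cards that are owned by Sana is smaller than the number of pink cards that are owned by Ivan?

False

|red cards owned by Sana| = 1.
|pink cards owned by Ivan| = 1.
The claim requires 1 < 1, which does not hold.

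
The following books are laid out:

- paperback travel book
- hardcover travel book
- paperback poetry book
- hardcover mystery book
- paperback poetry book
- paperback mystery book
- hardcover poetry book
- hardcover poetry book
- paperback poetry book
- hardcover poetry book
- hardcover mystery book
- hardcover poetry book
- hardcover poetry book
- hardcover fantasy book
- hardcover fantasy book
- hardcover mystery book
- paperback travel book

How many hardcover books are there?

11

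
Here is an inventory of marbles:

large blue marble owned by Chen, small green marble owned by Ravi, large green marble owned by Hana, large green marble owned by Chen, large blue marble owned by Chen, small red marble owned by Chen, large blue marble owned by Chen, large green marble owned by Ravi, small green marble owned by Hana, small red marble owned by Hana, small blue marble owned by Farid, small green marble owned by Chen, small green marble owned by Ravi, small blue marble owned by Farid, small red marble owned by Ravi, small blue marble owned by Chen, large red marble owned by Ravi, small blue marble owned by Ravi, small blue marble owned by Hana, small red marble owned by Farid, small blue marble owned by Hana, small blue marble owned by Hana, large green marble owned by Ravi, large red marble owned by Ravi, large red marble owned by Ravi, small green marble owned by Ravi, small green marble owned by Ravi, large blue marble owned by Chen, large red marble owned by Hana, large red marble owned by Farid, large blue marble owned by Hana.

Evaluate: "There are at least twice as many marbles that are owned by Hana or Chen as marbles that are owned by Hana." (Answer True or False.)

True

Count of marbles owned by Hana or Chen: 16.
Count of marbles owned by Hana: 8.
The claim requires 16 ≥ 2 × 8 = 16, which holds.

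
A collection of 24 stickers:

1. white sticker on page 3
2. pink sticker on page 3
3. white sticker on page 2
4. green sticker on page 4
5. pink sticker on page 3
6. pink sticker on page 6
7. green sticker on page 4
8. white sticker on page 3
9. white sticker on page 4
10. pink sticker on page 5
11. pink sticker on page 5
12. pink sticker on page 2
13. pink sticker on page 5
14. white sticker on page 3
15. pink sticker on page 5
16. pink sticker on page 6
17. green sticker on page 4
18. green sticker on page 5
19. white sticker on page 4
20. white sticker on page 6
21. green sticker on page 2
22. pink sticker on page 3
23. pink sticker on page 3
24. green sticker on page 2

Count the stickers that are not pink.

13

Total stickers: 24; with the excluded value: 11; remaining 24 − 11 = 13.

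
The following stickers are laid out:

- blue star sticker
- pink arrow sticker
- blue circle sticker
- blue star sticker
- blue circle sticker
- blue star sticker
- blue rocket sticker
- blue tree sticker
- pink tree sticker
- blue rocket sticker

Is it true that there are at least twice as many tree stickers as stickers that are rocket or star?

There are 2 tree stickers.
There are 5 stickers that are rocket or star.
The claim requires 2 ≥ 2 × 5 = 10, which does not hold.

False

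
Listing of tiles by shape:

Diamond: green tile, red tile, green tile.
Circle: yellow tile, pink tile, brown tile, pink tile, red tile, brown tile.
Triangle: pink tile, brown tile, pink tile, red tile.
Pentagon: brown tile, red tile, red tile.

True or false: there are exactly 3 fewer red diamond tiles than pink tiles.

True

red diamond tiles: 1.
pink tiles: 4.
The claim requires 4 − 1 (= 3) to equal 3, which holds.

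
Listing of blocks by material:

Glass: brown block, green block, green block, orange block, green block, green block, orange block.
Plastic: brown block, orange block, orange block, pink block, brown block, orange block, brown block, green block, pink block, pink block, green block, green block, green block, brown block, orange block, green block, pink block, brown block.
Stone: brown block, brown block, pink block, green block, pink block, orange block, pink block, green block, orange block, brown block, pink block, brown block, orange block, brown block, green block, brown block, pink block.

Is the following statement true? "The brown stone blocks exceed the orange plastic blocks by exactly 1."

|brown stone blocks| = 6.
|orange plastic blocks| = 4.
The claim requires 6 − 4 (= 2) to equal 1, which does not hold.

False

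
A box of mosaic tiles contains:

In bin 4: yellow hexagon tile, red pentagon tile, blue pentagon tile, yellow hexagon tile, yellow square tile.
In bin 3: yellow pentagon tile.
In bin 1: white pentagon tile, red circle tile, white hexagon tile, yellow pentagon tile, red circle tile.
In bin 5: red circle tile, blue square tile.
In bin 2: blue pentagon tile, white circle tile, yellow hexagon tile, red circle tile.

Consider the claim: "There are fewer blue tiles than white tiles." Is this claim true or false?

False

There are 3 blue tiles.
There are 3 white tiles.
The claim requires 3 < 3, which does not hold.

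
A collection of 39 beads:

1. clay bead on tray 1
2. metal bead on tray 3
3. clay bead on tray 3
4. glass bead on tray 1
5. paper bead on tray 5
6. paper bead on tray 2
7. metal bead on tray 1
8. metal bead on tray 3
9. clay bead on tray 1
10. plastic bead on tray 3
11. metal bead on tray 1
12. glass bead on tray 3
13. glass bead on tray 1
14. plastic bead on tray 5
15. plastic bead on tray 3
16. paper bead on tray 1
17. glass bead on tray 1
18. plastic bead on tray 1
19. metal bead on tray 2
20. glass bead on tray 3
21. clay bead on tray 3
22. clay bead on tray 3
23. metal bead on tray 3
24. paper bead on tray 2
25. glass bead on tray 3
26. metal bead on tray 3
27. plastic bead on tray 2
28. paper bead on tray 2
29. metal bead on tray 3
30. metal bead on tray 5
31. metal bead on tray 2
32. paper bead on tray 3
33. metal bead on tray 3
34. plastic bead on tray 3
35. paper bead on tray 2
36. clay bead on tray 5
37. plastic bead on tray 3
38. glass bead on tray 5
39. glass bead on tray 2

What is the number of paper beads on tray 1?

1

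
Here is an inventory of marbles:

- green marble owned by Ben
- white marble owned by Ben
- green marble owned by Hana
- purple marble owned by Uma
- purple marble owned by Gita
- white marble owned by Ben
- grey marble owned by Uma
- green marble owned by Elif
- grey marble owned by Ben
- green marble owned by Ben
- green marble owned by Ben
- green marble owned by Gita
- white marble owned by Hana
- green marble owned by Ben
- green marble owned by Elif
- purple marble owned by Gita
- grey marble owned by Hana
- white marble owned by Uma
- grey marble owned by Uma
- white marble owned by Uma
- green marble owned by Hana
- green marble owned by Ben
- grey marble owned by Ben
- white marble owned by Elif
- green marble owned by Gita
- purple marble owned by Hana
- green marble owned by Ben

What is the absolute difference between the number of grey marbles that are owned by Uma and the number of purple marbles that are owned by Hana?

grey marbles owned by Uma: 2. purple marbles owned by Hana: 1.
|2 − 1| = 2 − 1 = 1.

1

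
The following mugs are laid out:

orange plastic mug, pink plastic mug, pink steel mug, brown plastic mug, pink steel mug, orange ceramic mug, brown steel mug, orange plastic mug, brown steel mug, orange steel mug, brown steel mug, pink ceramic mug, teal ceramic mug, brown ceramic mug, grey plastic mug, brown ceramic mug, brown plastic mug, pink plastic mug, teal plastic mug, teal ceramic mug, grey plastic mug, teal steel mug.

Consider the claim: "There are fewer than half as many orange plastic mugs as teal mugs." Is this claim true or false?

orange plastic mugs: 2.
teal mugs: 4.
The claim requires 2 × 2 = 4 < 4, which does not hold.

False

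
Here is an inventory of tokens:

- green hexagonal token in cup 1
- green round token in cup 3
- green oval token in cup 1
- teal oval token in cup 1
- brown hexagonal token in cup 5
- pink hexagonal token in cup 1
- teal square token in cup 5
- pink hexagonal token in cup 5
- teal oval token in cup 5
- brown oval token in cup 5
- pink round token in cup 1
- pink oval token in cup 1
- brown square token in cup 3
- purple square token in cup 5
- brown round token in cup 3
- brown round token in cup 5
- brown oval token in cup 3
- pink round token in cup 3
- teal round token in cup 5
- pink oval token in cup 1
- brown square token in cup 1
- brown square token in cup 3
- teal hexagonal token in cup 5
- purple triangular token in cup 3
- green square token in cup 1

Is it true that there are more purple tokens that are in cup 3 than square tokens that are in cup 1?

False

|purple tokens in cup 3| = 1.
|square tokens in cup 1| = 2.
The claim requires 1 > 2, which does not hold.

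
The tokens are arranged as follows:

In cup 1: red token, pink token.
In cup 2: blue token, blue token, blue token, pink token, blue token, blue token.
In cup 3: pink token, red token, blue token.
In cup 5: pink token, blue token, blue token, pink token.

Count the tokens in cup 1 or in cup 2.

8

in cup 1: 2; in cup 2: 6; together 2 + 6 = 8.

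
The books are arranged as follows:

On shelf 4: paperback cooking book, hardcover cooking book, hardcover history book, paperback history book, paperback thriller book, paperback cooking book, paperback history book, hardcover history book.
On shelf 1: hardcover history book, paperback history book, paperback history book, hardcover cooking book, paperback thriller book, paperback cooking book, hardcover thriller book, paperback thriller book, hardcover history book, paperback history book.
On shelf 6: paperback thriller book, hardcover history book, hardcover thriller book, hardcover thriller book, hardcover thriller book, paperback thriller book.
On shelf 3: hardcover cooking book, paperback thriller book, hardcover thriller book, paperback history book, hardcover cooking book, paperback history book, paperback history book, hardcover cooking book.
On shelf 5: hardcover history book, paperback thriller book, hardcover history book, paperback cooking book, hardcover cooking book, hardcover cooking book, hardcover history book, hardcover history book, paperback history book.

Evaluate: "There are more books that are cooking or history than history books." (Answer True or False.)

|books that are cooking or history| = 29.
|history books| = 18.
The claim requires 29 > 18, which holds.

True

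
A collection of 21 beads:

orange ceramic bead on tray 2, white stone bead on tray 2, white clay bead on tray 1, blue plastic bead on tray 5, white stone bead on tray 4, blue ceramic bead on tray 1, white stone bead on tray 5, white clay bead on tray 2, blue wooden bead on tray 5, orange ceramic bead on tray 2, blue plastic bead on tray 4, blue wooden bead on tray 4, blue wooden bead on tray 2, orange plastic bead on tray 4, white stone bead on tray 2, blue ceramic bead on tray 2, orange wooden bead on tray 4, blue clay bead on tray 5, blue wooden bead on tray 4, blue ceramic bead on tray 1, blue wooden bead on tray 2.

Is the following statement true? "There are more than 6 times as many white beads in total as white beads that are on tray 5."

white beads: 6.
white beads on tray 5: 1.
The claim requires 6 > 6 × 1 = 6, which does not hold.

False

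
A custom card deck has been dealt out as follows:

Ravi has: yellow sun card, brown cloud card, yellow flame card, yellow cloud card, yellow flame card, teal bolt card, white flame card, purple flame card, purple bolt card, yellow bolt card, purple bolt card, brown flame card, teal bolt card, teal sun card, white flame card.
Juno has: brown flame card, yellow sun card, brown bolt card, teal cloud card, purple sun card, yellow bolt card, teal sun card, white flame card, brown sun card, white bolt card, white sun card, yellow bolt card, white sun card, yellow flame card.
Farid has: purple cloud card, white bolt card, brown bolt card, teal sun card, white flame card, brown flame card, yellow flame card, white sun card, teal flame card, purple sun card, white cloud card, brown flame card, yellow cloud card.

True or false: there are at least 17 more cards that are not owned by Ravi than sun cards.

False

Count of cards that are not owned by Ravi: 27.
There are 11 sun cards.
The claim requires 27 − 11 = 16 ≥ 17, which does not hold.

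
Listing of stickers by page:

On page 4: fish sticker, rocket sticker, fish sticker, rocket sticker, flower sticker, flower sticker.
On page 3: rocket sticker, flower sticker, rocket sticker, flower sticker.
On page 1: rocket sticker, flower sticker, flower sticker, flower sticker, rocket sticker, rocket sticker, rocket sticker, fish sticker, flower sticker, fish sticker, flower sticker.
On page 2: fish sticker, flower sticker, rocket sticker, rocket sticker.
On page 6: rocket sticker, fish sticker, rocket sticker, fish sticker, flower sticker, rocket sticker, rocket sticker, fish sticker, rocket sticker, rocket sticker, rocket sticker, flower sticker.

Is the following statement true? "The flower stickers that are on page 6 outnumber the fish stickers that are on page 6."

False

flower stickers on page 6: 2.
fish stickers on page 6: 3.
The claim requires 2 > 3, which does not hold.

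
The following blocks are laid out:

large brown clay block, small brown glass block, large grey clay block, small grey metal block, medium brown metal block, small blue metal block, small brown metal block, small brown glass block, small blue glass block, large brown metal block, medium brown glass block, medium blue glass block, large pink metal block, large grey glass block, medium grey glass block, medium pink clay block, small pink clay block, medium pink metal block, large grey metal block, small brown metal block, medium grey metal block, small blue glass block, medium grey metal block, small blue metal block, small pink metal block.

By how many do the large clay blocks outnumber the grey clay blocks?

large clay blocks: 2.
grey clay blocks: 1.
2 − 1 = 1.

1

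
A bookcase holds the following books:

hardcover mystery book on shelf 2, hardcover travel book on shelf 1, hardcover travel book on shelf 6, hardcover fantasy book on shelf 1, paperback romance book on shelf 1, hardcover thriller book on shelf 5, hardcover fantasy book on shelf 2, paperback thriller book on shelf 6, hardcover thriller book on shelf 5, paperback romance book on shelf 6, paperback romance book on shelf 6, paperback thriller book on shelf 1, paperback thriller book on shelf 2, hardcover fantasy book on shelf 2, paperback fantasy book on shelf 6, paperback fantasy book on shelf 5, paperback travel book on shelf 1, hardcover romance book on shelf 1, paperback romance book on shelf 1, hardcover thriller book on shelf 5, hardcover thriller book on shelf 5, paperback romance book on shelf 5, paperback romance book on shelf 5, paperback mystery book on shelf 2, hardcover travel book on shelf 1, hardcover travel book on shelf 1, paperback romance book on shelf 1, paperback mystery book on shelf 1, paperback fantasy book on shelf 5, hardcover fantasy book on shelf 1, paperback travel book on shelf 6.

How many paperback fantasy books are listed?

3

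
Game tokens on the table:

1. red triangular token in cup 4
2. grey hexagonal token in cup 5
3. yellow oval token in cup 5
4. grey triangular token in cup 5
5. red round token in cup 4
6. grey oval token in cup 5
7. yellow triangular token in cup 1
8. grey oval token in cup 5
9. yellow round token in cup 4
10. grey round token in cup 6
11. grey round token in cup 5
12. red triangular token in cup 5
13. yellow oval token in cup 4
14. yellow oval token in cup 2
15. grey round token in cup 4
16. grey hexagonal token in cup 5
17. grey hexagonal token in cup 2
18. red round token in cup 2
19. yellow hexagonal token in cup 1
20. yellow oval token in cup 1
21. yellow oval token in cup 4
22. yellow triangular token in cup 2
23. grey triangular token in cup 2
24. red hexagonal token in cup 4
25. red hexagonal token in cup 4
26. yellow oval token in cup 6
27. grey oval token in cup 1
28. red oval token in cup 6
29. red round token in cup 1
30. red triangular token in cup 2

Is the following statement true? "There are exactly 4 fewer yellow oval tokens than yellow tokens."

True

There are 6 yellow oval tokens.
There are 10 yellow tokens.
The claim requires 10 − 6 (= 4) to equal 4, which holds.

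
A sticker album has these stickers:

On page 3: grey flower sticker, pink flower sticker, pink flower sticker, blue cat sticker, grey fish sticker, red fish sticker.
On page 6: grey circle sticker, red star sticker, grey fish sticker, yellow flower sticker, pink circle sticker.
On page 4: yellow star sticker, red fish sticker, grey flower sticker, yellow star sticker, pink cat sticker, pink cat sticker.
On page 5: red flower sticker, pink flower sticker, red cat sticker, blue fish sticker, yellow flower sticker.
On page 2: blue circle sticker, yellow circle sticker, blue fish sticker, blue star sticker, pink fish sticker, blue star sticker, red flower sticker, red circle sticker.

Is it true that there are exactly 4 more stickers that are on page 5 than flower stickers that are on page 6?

|stickers on page 5| = 5.
|flower stickers on page 6| = 1.
The claim requires 5 − 1 (= 4) to equal 4, which holds.

True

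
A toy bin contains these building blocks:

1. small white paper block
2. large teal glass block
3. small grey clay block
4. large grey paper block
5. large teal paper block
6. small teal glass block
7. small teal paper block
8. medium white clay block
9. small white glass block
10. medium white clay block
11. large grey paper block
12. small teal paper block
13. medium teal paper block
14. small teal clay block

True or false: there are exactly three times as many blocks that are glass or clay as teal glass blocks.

There are 7 blocks that are glass or clay.
There are 2 teal glass blocks.
The claim requires 7 = 3 × 2 = 6, which does not hold.

False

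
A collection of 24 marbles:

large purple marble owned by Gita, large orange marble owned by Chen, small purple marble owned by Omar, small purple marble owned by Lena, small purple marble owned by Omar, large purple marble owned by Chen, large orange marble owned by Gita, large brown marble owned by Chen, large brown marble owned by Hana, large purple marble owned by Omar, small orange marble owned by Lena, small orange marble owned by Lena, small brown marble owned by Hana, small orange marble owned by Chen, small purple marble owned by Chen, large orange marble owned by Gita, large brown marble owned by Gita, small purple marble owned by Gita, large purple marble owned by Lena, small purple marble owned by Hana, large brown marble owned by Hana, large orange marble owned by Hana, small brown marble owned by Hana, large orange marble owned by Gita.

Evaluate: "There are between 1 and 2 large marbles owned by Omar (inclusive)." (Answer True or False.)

Count of large marbles owned by Omar: 1.
The claim requires 1 ≤ 1 ≤ 2, which holds.

True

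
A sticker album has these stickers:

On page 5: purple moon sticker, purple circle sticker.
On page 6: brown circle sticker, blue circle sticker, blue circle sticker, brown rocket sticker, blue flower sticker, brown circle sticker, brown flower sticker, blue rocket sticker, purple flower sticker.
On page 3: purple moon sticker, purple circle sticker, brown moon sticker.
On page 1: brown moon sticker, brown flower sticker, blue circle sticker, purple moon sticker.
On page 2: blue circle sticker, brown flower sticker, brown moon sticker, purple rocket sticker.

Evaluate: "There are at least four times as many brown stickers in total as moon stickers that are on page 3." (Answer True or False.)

|brown stickers| = 9.
|moon stickers on page 3| = 2.
The claim requires 9 ≥ 4 × 2 = 8, which holds.

True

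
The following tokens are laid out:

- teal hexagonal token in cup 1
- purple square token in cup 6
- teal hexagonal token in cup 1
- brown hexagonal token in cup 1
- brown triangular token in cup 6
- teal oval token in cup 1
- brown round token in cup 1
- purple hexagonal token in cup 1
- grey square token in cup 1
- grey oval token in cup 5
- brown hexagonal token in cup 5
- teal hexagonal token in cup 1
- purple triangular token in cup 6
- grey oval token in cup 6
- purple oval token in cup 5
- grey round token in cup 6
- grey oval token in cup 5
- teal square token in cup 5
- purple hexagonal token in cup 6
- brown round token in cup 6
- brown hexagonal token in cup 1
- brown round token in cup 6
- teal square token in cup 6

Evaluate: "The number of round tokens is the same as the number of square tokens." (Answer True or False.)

True

round tokens: 4.
square tokens: 4.
The claim requires 4 = 4, which holds.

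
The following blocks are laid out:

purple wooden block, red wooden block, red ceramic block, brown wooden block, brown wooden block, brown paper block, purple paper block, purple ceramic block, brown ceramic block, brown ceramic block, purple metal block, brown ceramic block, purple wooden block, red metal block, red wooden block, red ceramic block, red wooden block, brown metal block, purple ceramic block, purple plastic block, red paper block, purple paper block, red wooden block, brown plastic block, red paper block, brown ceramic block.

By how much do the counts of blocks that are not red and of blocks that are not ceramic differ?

1

blocks that are not red: 17. blocks that are not ceramic: 18.
|17 − 18| = 18 − 17 = 1.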